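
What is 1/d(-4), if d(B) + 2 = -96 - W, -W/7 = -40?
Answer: -1/378 ≈ -0.0026455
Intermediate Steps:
W = 280 (W = -7*(-40) = 280)
d(B) = -378 (d(B) = -2 + (-96 - 1*280) = -2 + (-96 - 280) = -2 - 376 = -378)
1/d(-4) = 1/(-378) = -1/378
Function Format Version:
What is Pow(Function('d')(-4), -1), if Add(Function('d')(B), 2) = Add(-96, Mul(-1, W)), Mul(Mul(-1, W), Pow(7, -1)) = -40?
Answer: Rational(-1, 378) ≈ -0.0026455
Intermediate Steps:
W = 280 (W = Mul(-7, -40) = 280)
Function('d')(B) = -378 (Function('d')(B) = Add(-2, Add(-96, Mul(-1, 280))) = Add(-2, Add(-96, -280)) = Add(-2, -376) = -378)
Pow(Function('d')(-4), -1) = Pow(-378, -1) = Rational(-1, 378)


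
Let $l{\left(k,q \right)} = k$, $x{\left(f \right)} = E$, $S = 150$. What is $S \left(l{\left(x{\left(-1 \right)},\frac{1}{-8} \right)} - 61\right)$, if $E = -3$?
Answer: $-9600$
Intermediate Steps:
$x{\left(f \right)} = -3$
$S \left(l{\left(x{\left(-1 \right)},\frac{1}{-8} \right)} - 61\right) = 150 \left(-3 - 61\right) = 150 \left(-64\right) = -9600$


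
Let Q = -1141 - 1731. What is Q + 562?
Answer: -2310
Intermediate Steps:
Q = -2872
Q + 562 = -2872 + 562 = -2310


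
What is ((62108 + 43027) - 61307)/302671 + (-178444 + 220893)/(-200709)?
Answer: -4051407227/60748793739 ≈ -0.066691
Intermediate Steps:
((62108 + 43027) - 61307)/302671 + (-178444 + 220893)/(-200709) = (105135 - 61307)*(1/302671) + 42449*(-1/200709) = 43828*(1/302671) - 42449/200709 = 43828/302671 - 42449/200709 = -4051407227/60748793739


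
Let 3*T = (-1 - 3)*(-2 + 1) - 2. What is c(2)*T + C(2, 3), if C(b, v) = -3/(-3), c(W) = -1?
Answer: 1/3 ≈ 0.33333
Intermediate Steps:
C(b, v) = 1 (C(b, v) = -3*(-1/3) = 1)
T = 2/3 (T = ((-1 - 3)*(-2 + 1) - 2)/3 = (-4*(-1) - 2)/3 = (4 - 2)/3 = (1/3)*2 = 2/3 ≈ 0.66667)
c(2)*T + C(2, 3) = -1*2/3 + 1 = -2/3 + 1 = 1/3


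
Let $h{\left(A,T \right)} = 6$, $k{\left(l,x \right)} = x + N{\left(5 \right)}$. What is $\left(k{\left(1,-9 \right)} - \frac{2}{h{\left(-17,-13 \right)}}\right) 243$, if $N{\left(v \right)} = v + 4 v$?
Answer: $3807$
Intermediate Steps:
$N{\left(v \right)} = 5 v$
$k{\left(l,x \right)} = 25 + x$ ($k{\left(l,x \right)} = x + 5 \cdot 5 = x + 25 = 25 + x$)
$\left(k{\left(1,-9 \right)} - \frac{2}{h{\left(-17,-13 \right)}}\right) 243 = \left(\left(25 - 9\right) - \frac{2}{6}\right) 243 = \left(16 - \frac{1}{3}\right) 243 = \frac{47}{3} \cdot 243 = 3807$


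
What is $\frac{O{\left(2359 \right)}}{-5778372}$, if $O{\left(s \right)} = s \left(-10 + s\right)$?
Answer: $- \frac{1847097}{1926124} \approx -0.95897$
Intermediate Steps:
$\frac{O{\left(2359 \right)}}{-5778372} = \frac{2359 \left(-10 + 2359\right)}{-5778372} = 2359 \cdot 2349 \left(- \frac{1}{5778372}\right) = 5541291 \left(- \frac{1}{5778372}\right) = - \frac{1847097}{1926124}$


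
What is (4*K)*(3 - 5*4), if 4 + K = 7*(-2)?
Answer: 1224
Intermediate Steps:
K = -18 (K = -4 + 7*(-2) = -4 - 14 = -18)
(4*K)*(3 - 5*4) = (4*(-18))*(3 - 5*4) = -72*(3 - 20) = -72*(-17) = 1224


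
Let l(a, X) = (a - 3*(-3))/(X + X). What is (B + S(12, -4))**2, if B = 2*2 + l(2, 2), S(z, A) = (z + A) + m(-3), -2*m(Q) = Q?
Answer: 4225/16 ≈ 264.06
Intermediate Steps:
m(Q) = -Q/2
l(a, X) = (9 + a)/(2*X) (l(a, X) = (a + 9)/((2*X)) = (9 + a)*(1/(2*X)) = (9 + a)/(2*X))
S(z, A) = 3/2 + A + z (S(z, A) = (z + A) - 1/2*(-3) = (A + z) + 3/2 = 3/2 + A + z)
B = 27/4 (B = 2*2 + (1/2)*(9 + 2)/2 = 4 + (1/2)*(1/2)*11 = 4 + 11/4 = 27/4 ≈ 6.7500)
(B + S(12, -4))**2 = (27/4 + (3/2 - 4 + 12))**2 = (27/4 + 19/2)**2 = (65/4)**2 = 4225/16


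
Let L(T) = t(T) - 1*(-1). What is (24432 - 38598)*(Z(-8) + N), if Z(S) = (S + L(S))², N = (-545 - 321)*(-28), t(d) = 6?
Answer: -343511334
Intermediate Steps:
L(T) = 7 (L(T) = 6 - 1*(-1) = 6 + 1 = 7)
N = 24248 (N = -866*(-28) = 24248)
Z(S) = (7 + S)² (Z(S) = (S + 7)² = (7 + S)²)
(24432 - 38598)*(Z(-8) + N) = (24432 - 38598)*((7 - 8)² + 24248) = -14166*((-1)² + 24248) = -14166*(1 + 24248) = -14166*24249 = -343511334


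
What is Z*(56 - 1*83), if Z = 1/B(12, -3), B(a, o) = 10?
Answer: -27/10 ≈ -2.7000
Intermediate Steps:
Z = ⅒ (Z = 1/10 = ⅒ ≈ 0.10000)
Z*(56 - 1*83) = (56 - 1*83)/10 = (56 - 83)/10 = (⅒)*(-27) = -27/10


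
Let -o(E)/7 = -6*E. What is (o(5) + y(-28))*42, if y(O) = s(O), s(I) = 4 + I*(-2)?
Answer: 11340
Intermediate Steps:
s(I) = 4 - 2*I
o(E) = 42*E (o(E) = -(-42)*E = 42*E)
y(O) = 4 - 2*O
(o(5) + y(-28))*42 = (42*5 + (4 - 2*(-28)))*42 = (210 + (4 + 56))*42 = (210 + 60)*42 = 270*42 = 11340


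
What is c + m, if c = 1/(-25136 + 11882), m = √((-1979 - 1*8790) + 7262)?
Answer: -1/13254 + I*√3507 ≈ -7.5449e-5 + 59.22*I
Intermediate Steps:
m = I*√3507 (m = √((-1979 - 8790) + 7262) = √(-10769 + 7262) = √(-3507) = I*√3507 ≈ 59.22*I)
c = -1/13254 (c = 1/(-13254) = -1/13254 ≈ -7.5449e-5)
c + m = -1/13254 + I*√3507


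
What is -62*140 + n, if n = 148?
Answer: -8532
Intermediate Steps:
-62*140 + n = -62*140 + 148 = -8680 + 148 = -8532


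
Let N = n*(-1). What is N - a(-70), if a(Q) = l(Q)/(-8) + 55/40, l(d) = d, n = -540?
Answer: 4239/8 ≈ 529.88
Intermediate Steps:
a(Q) = 11/8 - Q/8 (a(Q) = Q/(-8) + 55/40 = Q*(-1/8) + 55*(1/40) = -Q/8 + 11/8 = 11/8 - Q/8)
N = 540 (N = -540*(-1) = 540)
N - a(-70) = 540 - (11/8 - 1/8*(-70)) = 540 - (11/8 + 35/4) = 540 - 1*81/8 = 540 - 81/8 = 4239/8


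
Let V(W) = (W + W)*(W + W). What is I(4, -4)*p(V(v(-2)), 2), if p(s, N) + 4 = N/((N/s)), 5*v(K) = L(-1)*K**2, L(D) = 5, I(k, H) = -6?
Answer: -360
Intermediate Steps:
v(K) = K**2 (v(K) = (5*K**2)/5 = K**2)
V(W) = 4*W**2 (V(W) = (2*W)*(2*W) = 4*W**2)
p(s, N) = -4 + s (p(s, N) = -4 + N/((N/s)) = -4 + N*(s/N) = -4 + s)
I(4, -4)*p(V(v(-2)), 2) = -6*(-4 + 4*((-2)**2)**2) = -6*(-4 + 4*4**2) = -6*(-4 + 4*16) = -6*(-4 + 64) = -6*60 = -360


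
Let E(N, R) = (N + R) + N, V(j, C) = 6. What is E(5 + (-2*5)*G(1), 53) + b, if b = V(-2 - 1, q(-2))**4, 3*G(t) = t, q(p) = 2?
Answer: 4057/3 ≈ 1352.3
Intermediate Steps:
G(t) = t/3
E(N, R) = R + 2*N
b = 1296 (b = 6**4 = 1296)
E(5 + (-2*5)*G(1), 53) + b = (53 + 2*(5 + (-2*5)*((1/3)*1))) + 1296 = (53 + 2*(5 - 10*1/3)) + 1296 = (53 + 2*(5 - 10/3)) + 1296 = (53 + 2*(5/3)) + 1296 = (53 + 10/3) + 1296 = 169/3 + 1296 = 4057/3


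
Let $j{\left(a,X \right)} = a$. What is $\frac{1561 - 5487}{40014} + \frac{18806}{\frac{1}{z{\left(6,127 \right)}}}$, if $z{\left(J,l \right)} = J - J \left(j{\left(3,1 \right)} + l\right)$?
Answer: $- \frac{22401444067}{1539} \approx -1.4556 \cdot 10^{7}$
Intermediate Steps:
$z{\left(J,l \right)} = J - J \left(3 + l\right)$
$\frac{1561 - 5487}{40014} + \frac{18806}{\frac{1}{z{\left(6,127 \right)}}} = \frac{1561 - 5487}{40014} + \frac{18806}{\frac{1}{\left(-1\right) 6 \left(2 + 127\right)}} = \left(1561 - 5487\right) \frac{1}{40014} + \frac{18806}{\frac{1}{\left(-1\right) 6 \cdot 129}} = \left(-3926\right) \frac{1}{40014} + \frac{18806}{\frac{1}{-774}} = - \frac{151}{1539} + \frac{18806}{- \frac{1}{774}} = - \frac{151}{1539} + 18806 \left(-774\right) = - \frac{151}{1539} - 14555844 = - \frac{22401444067}{1539}$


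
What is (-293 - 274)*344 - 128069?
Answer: -323117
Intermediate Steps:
(-293 - 274)*344 - 128069 = -567*344 - 128069 = -195048 - 128069 = -323117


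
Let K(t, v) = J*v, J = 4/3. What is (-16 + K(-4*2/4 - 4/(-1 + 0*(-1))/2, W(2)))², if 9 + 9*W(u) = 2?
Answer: 211600/729 ≈ 290.26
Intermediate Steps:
W(u) = -7/9 (W(u) = -1 + (⅑)*2 = -1 + 2/9 = -7/9)
J = 4/3 (J = 4*(⅓) = 4/3 ≈ 1.3333)
K(t, v) = 4*v/3
(-16 + K(-4*2/4 - 4/(-1 + 0*(-1))/2, W(2)))² = (-16 + (4/3)*(-7/9))² = (-16 - 28/27)² = (-460/27)² = 211600/729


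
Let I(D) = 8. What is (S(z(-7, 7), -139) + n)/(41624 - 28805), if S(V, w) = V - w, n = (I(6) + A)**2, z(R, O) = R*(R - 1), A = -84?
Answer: 5971/12819 ≈ 0.46579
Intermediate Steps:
z(R, O) = R*(-1 + R)
n = 5776 (n = (8 - 84)**2 = (-76)**2 = 5776)
(S(z(-7, 7), -139) + n)/(41624 - 28805) = ((-7*(-1 - 7) - 1*(-139)) + 5776)/(41624 - 28805) = ((-7*(-8) + 139) + 5776)/12819 = ((56 + 139) + 5776)*(1/12819) = (195 + 5776)*(1/12819) = 5971*(1/12819) = 5971/12819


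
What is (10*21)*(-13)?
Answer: -2730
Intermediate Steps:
(10*21)*(-13) = 210*(-13) = -2730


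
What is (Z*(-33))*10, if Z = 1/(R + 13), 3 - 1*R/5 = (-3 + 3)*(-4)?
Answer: -165/14 ≈ -11.786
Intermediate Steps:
R = 15 (R = 15 - 5*(-3 + 3)*(-4) = 15 - 0*(-4) = 15 - 5*0 = 15 + 0 = 15)
Z = 1/28 (Z = 1/(15 + 13) = 1/28 ≈ 0.035714)
(Z*(-33))*10 = ((1/28)*(-33))*10 = -33/28*10 = -165/14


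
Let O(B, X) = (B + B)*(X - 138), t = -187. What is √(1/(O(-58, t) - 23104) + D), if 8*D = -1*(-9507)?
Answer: √253175246410/14596 ≈ 34.473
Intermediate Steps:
O(B, X) = 2*B*(-138 + X) (O(B, X) = (2*B)*(-138 + X) = 2*B*(-138 + X))
D = 9507/8 (D = (-1*(-9507))/8 = (⅛)*9507 = 9507/8 ≈ 1188.4)
√(1/(O(-58, t) - 23104) + D) = √(1/(2*(-58)*(-138 - 187) - 23104) + 9507/8) = √(1/(2*(-58)*(-325) - 23104) + 9507/8) = √(1/(37700 - 23104) + 9507/8) = √(1/14596 + 9507/8) = √(34691045/29192) = √253175246410/14596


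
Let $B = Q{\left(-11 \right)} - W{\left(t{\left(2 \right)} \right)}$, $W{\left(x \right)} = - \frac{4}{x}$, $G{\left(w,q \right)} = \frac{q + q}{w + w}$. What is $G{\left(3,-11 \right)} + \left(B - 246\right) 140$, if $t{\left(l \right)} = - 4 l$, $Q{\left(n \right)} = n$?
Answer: $- \frac{108161}{3} \approx -36054.0$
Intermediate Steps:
$G{\left(w,q \right)} = \frac{q}{w}$ ($G{\left(w,q \right)} = \frac{2 q}{2 w} = 2 q \frac{1}{2 w} = \frac{q}{w}$)
$B = - \frac{23}{2}$ ($B = -11 - - \frac{4}{\left(-4\right) 2} = -11 - - \frac{4}{-8} = -11 - \left(-4\right) \left(- \frac{1}{8}\right) = -11 - \frac{1}{2} = - \frac{23}{2} \approx -11.5$)
$G{\left(3,-11 \right)} + \left(B - 246\right) 140 = - \frac{11}{3} + \left(- \frac{23}{2} - 246\right) 140 = \left(-11\right) \frac{1}{3} + \left(- \frac{23}{2} - 246\right) 140 = - \frac{11}{3} - 36050 = - \frac{108161}{3}$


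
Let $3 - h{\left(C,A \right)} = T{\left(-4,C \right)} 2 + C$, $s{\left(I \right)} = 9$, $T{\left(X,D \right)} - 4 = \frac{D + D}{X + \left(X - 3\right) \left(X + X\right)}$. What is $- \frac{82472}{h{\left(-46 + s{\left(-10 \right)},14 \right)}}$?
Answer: $- \frac{1072136}{453} \approx -2366.7$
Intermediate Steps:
$T{\left(X,D \right)} = 4 + \frac{2 D}{X + 2 X \left(-3 + X\right)}$ ($T{\left(X,D \right)} = 4 + \frac{D + D}{X + \left(X - 3\right) \left(X + X\right)} = 4 + \frac{2 D}{X + \left(-3 + X\right) 2 X} = 4 + \frac{2 D}{X + 2 X \left(-3 + X\right)}$)
$h{\left(C,A \right)} = -5 - \frac{14 C}{13}$ ($h{\left(C,A \right)} = 3 - \left(\frac{2 \left(C - -40 + 4 \left(-4\right)^{2}\right)}{\left(-4\right) \left(-5 + 2 \left(-4\right)\right)} 2 + C\right) = 3 - \left(2 \left(- \frac{1}{4}\right) \frac{1}{-5 - 8} \left(C + 40 + 4 \cdot 16\right) 2 + C\right) = 3 - \left(2 \left(- \frac{1}{4}\right) \frac{1}{-13} \left(C + 40 + 64\right) 2 + C\right) = 3 - \left(2 \left(- \frac{1}{4}\right) \left(- \frac{1}{13}\right) \left(104 + C\right) 2 + C\right) = 3 - \left(\left(4 + \frac{C}{26}\right) 2 + C\right) = 3 - \left(\left(8 + \frac{C}{13}\right) + C\right) = 3 - \left(8 + \frac{14 C}{13}\right) = -5 - \frac{14 C}{13}$)
$- \frac{82472}{h{\left(-46 + s{\left(-10 \right)},14 \right)}} = - \frac{82472}{-5 - \frac{14 \left(-46 + 9\right)}{13}} = - \frac{82472}{-5 - - \frac{518}{13}} = - \frac{82472}{-5 + \frac{518}{13}} = - \frac{82472}{\frac{453}{13}} = \left(-82472\right) \frac{13}{453} = - \frac{1072136}{453}$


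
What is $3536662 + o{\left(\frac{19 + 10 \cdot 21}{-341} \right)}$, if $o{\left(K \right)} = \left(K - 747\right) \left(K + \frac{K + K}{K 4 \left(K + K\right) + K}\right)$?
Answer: $\frac{613315016685758}{173374971} \approx 3.5375 \cdot 10^{6}$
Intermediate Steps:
$o{\left(K \right)} = \left(-747 + K\right) \left(K + \frac{2 K}{K + 8 K^{2}}\right)$ ($o{\left(K \right)} = \left(-747 + K\right) \left(K + \frac{2 K}{K 4 \cdot 2 K + K}\right) = \left(-747 + K\right) \left(K + \frac{2 K}{K 8 K + K}\right) = \left(-747 + K\right) \left(K + \frac{2 K}{8 K^{2} + K}\right) = \left(-747 + K\right) \left(K + \frac{2 K}{K + 8 K^{2}}\right)$)
$3536662 + o{\left(\frac{19 + 10 \cdot 21}{-341} \right)} = 3536662 + \frac{-1494 - 5975 \left(\frac{19 + 10 \cdot 21}{-341}\right)^{2} - 745 \frac{19 + 10 \cdot 21}{-341} + 8 \left(\frac{19 + 10 \cdot 21}{-341}\right)^{3}}{1 + 8 \frac{19 + 10 \cdot 21}{-341}} = 3536662 + \frac{-1494 - 5975 \left(\left(19 + 210\right) \left(- \frac{1}{341}\right)\right)^{2} - 745 \left(19 + 210\right) \left(- \frac{1}{341}\right) + 8 \left(\left(19 + 210\right) \left(- \frac{1}{341}\right)\right)^{3}}{1 + 8 \left(19 + 210\right) \left(- \frac{1}{341}\right)} = 3536662 + \frac{-1494 - 5975 \left(229 \left(- \frac{1}{341}\right)\right)^{2} - 745 \cdot 229 \left(- \frac{1}{341}\right) + 8 \left(229 \left(- \frac{1}{341}\right)\right)^{3}}{1 + 8 \cdot 229 \left(- \frac{1}{341}\right)} = 3536662 + \frac{-1494 - 5975 \left(- \frac{229}{341}\right)^{2} - - \frac{170605}{341} + 8 \left(- \frac{229}{341}\right)^{3}}{1 + 8 \left(- \frac{229}{341}\right)} = 3536662 + \frac{-1494 - \frac{313334975}{116281} + \frac{170605}{341} + 8 \left(- \frac{12008989}{39651821}\right)}{1 - \frac{1832}{341}} = 3536662 + \frac{-1494 - \frac{313334975}{116281} + \frac{170605}{341} - \frac{96071912}{39651821}}{- \frac{1491}{341}} = 3536662 - - \frac{146344998956}{173374971} = 3536662 + \frac{146344998956}{173374971} = \frac{613315016685758}{173374971}$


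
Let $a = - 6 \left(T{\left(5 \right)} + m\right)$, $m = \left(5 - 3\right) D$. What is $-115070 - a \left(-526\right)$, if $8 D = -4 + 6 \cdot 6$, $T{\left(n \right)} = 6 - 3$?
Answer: $-149786$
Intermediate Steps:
$T{\left(n \right)} = 3$ ($T{\left(n \right)} = 6 - 3 = 3$)
$D = 4$ ($D = \frac{-4 + 6 \cdot 6}{8} = \frac{-4 + 36}{8} = \frac{1}{8} \cdot 32 = 4$)
$m = 8$ ($m = \left(5 - 3\right) 4 = 2 \cdot 4 = 8$)
$a = -66$ ($a = - 6 \left(3 + 8\right) = \left(-6\right) 11 = -66$)
$-115070 - a \left(-526\right) = -115070 - \left(-66\right) \left(-526\right) = -115070 - 34716 = -149786$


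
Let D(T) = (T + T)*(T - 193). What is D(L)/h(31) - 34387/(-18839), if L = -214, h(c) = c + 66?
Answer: 3285013983/1827383 ≈ 1797.7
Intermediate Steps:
h(c) = 66 + c
D(T) = 2*T*(-193 + T) (D(T) = (2*T)*(-193 + T) = 2*T*(-193 + T))
D(L)/h(31) - 34387/(-18839) = (2*(-214)*(-193 - 214))/(66 + 31) - 34387/(-18839) = (2*(-214)*(-407))/97 - 34387*(-1/18839) = 174196*(1/97) + 34387/18839 = 174196/97 + 34387/18839 = 3285013983/1827383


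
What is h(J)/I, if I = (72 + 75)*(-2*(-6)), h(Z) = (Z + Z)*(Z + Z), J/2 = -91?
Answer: 676/9 ≈ 75.111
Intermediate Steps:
J = -182 (J = 2*(-91) = -182)
h(Z) = 4*Z**2 (h(Z) = (2*Z)*(2*Z) = 4*Z**2)
I = 1764 (I = 147*12 = 1764)
h(J)/I = (4*(-182)**2)/1764 = (4*33124)*(1/1764) = 132496*(1/1764) = 676/9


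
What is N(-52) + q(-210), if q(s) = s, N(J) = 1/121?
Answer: -25409/121 ≈ -209.99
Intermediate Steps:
N(J) = 1/121
N(-52) + q(-210) = 1/121 - 210 = -25409/121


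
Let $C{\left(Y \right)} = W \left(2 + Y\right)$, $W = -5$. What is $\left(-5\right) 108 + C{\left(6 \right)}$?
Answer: $-580$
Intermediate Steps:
$C{\left(Y \right)} = -10 - 5 Y$ ($C{\left(Y \right)} = - 5 \left(2 + Y\right) = -10 - 5 Y$)
$\left(-5\right) 108 + C{\left(6 \right)} = \left(-5\right) 108 - 40 = -540 - 40 = -580$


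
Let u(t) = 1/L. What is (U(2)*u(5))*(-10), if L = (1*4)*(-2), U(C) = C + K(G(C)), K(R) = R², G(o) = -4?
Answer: 45/2 ≈ 22.500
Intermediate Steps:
U(C) = 16 + C (U(C) = C + (-4)² = C + 16 = 16 + C)
L = -8 (L = 4*(-2) = -8)
u(t) = -⅛ (u(t) = 1/(-8) = -⅛)
(U(2)*u(5))*(-10) = ((16 + 2)*(-⅛))*(-10) = (18*(-⅛))*(-10) = -9/4*(-10) = 45/2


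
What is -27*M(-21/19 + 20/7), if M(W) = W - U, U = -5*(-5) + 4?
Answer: 97848/133 ≈ 735.70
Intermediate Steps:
U = 29 (U = 25 + 4 = 29)
M(W) = -29 + W (M(W) = W - 1*29 = W - 29 = -29 + W)
-27*M(-21/19 + 20/7) = -27*(-29 + (-21/19 + 20/7)) = -27*(-29 + 233/133) = -27*(-3624/133) = 97848/133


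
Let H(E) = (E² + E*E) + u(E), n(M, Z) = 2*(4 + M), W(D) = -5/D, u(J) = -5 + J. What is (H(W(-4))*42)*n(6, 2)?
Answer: -525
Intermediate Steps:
n(M, Z) = 8 + 2*M
H(E) = -5 + E + 2*E² (H(E) = (E² + E*E) + (-5 + E) = (E² + E²) + (-5 + E) = 2*E² + (-5 + E) = -5 + E + 2*E²)
(H(W(-4))*42)*n(6, 2) = ((-5 - 5/(-4) + 2*(-5/(-4))²)*42)*(8 + 2*6) = ((-5 - 5*(-¼) + 2*(-5*(-¼))²)*42)*(8 + 12) = ((-5 + 5/4 + 2*(5/4)²)*42)*20 = ((-5 + 5/4 + 2*(25/16))*42)*20 = ((-5 + 5/4 + 25/8)*42)*20 = -5/8*42*20 = -105/4*20 = -525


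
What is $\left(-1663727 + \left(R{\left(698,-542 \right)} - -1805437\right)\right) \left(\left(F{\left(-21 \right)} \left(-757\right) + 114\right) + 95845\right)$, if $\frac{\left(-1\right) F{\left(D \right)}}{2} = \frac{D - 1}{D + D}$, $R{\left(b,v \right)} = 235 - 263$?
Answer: $\frac{287868495826}{21} \approx 1.3708 \cdot 10^{10}$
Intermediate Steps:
$R{\left(b,v \right)} = -28$ ($R{\left(b,v \right)} = 235 - 263 = -28$)
$F{\left(D \right)} = - \frac{-1 + D}{D}$ ($F{\left(D \right)} = - 2 \frac{D - 1}{D + D} = - 2 \frac{-1 + D}{2 D} = - \frac{-1 + D}{D}$)
$\left(-1663727 + \left(R{\left(698,-542 \right)} - -1805437\right)\right) \left(\left(F{\left(-21 \right)} \left(-757\right) + 114\right) + 95845\right) = \left(-1663727 - -1805409\right) \left(\left(\frac{1 - -21}{-21} \left(-757\right) + 114\right) + 95845\right) = \left(-1663727 + \left(-28 + 1805437\right)\right) \left(\left(- \frac{1 + 21}{21} \left(-757\right) + 114\right) + 95845\right) = \left(-1663727 + 1805409\right) \left(\left(\left(- \frac{1}{21}\right) 22 \left(-757\right) + 114\right) + 95845\right) = 141682 \left(\left(\left(- \frac{22}{21}\right) \left(-757\right) + 114\right) + 95845\right) = 141682 \left(\left(\frac{16654}{21} + 114\right) + 95845\right) = 141682 \left(\frac{19048}{21} + 95845\right) = 141682 \cdot \frac{2031793}{21} = \frac{287868495826}{21}$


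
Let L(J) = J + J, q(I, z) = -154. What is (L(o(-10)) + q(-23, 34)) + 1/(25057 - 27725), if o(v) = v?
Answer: -464233/2668 ≈ -174.00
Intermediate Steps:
L(J) = 2*J
(L(o(-10)) + q(-23, 34)) + 1/(25057 - 27725) = (2*(-10) - 154) + 1/(25057 - 27725) = (-20 - 154) + 1/(-2668) = -174 - 1/2668 = -464233/2668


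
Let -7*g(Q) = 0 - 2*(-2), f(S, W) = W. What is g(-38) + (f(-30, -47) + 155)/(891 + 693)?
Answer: -155/308 ≈ -0.50325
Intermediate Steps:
g(Q) = -4/7 (g(Q) = -(0 - 2*(-2))/7 = -(0 + 4)/7 = -⅐*4 = -4/7)
g(-38) + (f(-30, -47) + 155)/(891 + 693) = -4/7 + (-47 + 155)/(891 + 693) = -4/7 + 108/1584 = -4/7 + 108*(1/1584) = -4/7 + 3/44 = -155/308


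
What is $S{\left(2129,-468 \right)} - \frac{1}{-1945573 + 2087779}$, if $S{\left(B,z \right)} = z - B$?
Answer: $- \frac{369308983}{142206} \approx -2597.0$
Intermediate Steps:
$S{\left(2129,-468 \right)} - \frac{1}{-1945573 + 2087779} = \left(-468 - 2129\right) - \frac{1}{-1945573 + 2087779} = \left(-468 - 2129\right) - \frac{1}{142206} = -2597 - \frac{1}{142206} = - \frac{369308983}{142206}$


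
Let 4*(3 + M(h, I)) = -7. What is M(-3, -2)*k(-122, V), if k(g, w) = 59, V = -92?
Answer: -1121/4 ≈ -280.25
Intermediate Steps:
M(h, I) = -19/4 (M(h, I) = -3 + (¼)*(-7) = -3 - 7/4 = -19/4)
M(-3, -2)*k(-122, V) = -19/4*59 = -1121/4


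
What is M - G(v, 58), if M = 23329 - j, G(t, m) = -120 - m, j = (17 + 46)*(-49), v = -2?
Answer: 26594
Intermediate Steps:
j = -3087 (j = 63*(-49) = -3087)
M = 26416 (M = 23329 - 1*(-3087) = 23329 + 3087 = 26416)
M - G(v, 58) = 26416 - (-120 - 1*58) = 26416 - (-120 - 58) = 26416 - 1*(-178) = 26416 + 178 = 26594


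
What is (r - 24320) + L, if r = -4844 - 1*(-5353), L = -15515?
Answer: -39326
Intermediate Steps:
r = 509 (r = -4844 + 5353 = 509)
(r - 24320) + L = (509 - 24320) - 15515 = -23811 - 15515 = -39326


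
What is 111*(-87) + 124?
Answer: -9533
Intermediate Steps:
111*(-87) + 124 = -9657 + 124 = -9533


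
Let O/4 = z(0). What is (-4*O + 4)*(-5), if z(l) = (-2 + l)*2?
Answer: -340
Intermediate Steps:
z(l) = -4 + 2*l
O = -16 (O = 4*(-4 + 2*0) = 4*(-4 + 0) = 4*(-4) = -16)
(-4*O + 4)*(-5) = (-4*(-16) + 4)*(-5) = (64 + 4)*(-5) = 68*(-5) = -340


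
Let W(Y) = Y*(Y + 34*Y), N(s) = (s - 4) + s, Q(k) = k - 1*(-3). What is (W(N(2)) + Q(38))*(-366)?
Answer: -15006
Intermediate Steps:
Q(k) = 3 + k (Q(k) = k + 3 = 3 + k)
N(s) = -4 + 2*s (N(s) = (-4 + s) + s = -4 + 2*s)
W(Y) = 35*Y**2 (W(Y) = Y*(35*Y) = 35*Y**2)
(W(N(2)) + Q(38))*(-366) = (35*(-4 + 2*2)**2 + (3 + 38))*(-366) = (35*(-4 + 4)**2 + 41)*(-366) = (35*0**2 + 41)*(-366) = (35*0 + 41)*(-366) = (0 + 41)*(-366) = 41*(-366) = -15006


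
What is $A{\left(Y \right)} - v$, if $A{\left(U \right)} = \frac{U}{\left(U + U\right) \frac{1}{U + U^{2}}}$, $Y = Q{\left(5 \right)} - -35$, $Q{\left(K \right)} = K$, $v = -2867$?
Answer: $3687$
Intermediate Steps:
$Y = 40$ ($Y = 5 - -35 = 5 + 35 = 40$)
$A{\left(U \right)} = \frac{U}{2} + \frac{U^{2}}{2}$ ($A{\left(U \right)} = \frac{U}{2 U \frac{1}{U + U^{2}}} = U \frac{U + U^{2}}{2 U} = \frac{U}{2} + \frac{U^{2}}{2}$)
$A{\left(Y \right)} - v = \frac{1}{2} \cdot 40 \left(1 + 40\right) - -2867 = \frac{1}{2} \cdot 40 \cdot 41 + 2867 = 820 + 2867 = 3687$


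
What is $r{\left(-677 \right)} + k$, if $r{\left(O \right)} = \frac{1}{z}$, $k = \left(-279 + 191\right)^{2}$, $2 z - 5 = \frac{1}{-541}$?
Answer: $\frac{10470429}{1352} \approx 7744.4$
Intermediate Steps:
$z = \frac{1352}{541}$ ($z = \frac{5}{2} + \frac{1}{2 \left(-541\right)} = \frac{5}{2} + \frac{1}{2} \left(- \frac{1}{541}\right) = \frac{5}{2} - \frac{1}{1082} = \frac{1352}{541} \approx 2.4991$)
$k = 7744$ ($k = \left(-88\right)^{2} = 7744$)
$r{\left(O \right)} = \frac{541}{1352}$ ($r{\left(O \right)} = \frac{1}{\frac{1352}{541}} = \frac{541}{1352}$)
$r{\left(-677 \right)} + k = \frac{541}{1352} + 7744 = \frac{10470429}{1352}$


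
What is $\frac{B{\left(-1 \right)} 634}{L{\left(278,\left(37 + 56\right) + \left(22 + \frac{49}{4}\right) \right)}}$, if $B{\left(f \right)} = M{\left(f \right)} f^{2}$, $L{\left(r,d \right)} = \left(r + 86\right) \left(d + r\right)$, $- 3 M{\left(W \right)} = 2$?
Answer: $- \frac{1268}{442533} \approx -0.0028653$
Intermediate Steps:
$M{\left(W \right)} = - \frac{2}{3}$ ($M{\left(W \right)} = \left(- \frac{1}{3}\right) 2 = - \frac{2}{3}$)
$L{\left(r,d \right)} = \left(86 + r\right) \left(d + r\right)$
$B{\left(f \right)} = - \frac{2 f^{2}}{3}$
$\frac{B{\left(-1 \right)} 634}{L{\left(278,\left(37 + 56\right) + \left(22 + \frac{49}{4}\right) \right)}} = \frac{- \frac{2 \left(-1\right)^{2}}{3} \cdot 634}{278^{2} + 86 \left(\left(37 + 56\right) + \left(22 + \frac{49}{4}\right)\right) + 86 \cdot 278 + \left(\left(37 + 56\right) + \left(22 + \frac{49}{4}\right)\right) 278} = \frac{\left(- \frac{2}{3}\right) 1 \cdot 634}{77284 + 86 \left(93 + \left(22 + 49 \cdot \frac{1}{4}\right)\right) + 23908 + \left(93 + \left(22 + 49 \cdot \frac{1}{4}\right)\right) 278} = \frac{\left(- \frac{2}{3}\right) 634}{77284 + 86 \left(93 + \left(22 + \frac{49}{4}\right)\right) + 23908 + \left(93 + \left(22 + \frac{49}{4}\right)\right) 278} = - \frac{1268}{3 \left(77284 + 86 \left(93 + \frac{137}{4}\right) + 23908 + \left(93 + \frac{137}{4}\right) 278\right)} = - \frac{1268}{3 \left(77284 + 86 \cdot \frac{509}{4} + 23908 + \frac{509}{4} \cdot 278\right)} = - \frac{1268}{3 \left(77284 + \frac{21887}{2} + 23908 + \frac{70751}{2}\right)} = - \frac{1268}{3 \cdot 147511} = \left(- \frac{1268}{3}\right) \frac{1}{147511} = - \frac{1268}{442533}$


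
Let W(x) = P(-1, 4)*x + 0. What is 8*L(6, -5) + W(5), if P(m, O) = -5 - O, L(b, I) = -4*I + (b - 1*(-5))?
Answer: 203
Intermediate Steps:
L(b, I) = 5 + b - 4*I (L(b, I) = -4*I + (b + 5) = -4*I + (5 + b) = 5 + b - 4*I)
W(x) = -9*x (W(x) = (-5 - 1*4)*x + 0 = (-5 - 4)*x + 0 = -9*x + 0 = -9*x)
8*L(6, -5) + W(5) = 8*(5 + 6 - 4*(-5)) - 9*5 = 8*(5 + 6 + 20) - 45 = 8*31 - 45 = 248 - 45 = 203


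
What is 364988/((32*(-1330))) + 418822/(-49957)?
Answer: -9014692459/531542480 ≈ -16.960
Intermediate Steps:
364988/((32*(-1330))) + 418822/(-49957) = 364988/(-42560) + 418822*(-1/49957) = 364988*(-1/42560) - 418822/49957 = -91247/10640 - 418822/49957 = -9014692459/531542480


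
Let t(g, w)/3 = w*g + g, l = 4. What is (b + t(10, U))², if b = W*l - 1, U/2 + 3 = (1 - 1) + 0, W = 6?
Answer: 16129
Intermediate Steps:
U = -6 (U = -6 + 2*((1 - 1) + 0) = -6 + 2*(0 + 0) = -6 + 2*0 = -6 + 0 = -6)
t(g, w) = 3*g + 3*g*w (t(g, w) = 3*(w*g + g) = 3*(g*w + g) = 3*(g + g*w) = 3*g + 3*g*w)
b = 23 (b = 6*4 - 1 = 24 - 1 = 23)
(b + t(10, U))² = (23 + 3*10*(1 - 6))² = (23 + 3*10*(-5))² = (23 - 150)² = (-127)² = 16129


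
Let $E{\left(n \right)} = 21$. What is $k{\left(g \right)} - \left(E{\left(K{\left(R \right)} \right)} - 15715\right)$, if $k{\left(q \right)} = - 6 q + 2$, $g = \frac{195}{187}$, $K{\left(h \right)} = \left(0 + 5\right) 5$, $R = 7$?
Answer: $\frac{2933982}{187} \approx 15690.0$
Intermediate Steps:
$K{\left(h \right)} = 25$ ($K{\left(h \right)} = 5 \cdot 5 = 25$)
$g = \frac{195}{187}$ ($g = 195 \cdot \frac{1}{187} = \frac{195}{187} \approx 1.0428$)
$k{\left(q \right)} = 2 - 6 q$
$k{\left(g \right)} - \left(E{\left(K{\left(R \right)} \right)} - 15715\right) = \left(2 - \frac{1170}{187}\right) - \left(21 - 15715\right) = - \frac{796}{187} - -15694 = - \frac{796}{187} + 15694 = \frac{2933982}{187}$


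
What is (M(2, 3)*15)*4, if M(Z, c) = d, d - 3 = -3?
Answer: 0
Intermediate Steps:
d = 0 (d = 3 - 3 = 0)
M(Z, c) = 0
(M(2, 3)*15)*4 = (0*15)*4 = 0*4 = 0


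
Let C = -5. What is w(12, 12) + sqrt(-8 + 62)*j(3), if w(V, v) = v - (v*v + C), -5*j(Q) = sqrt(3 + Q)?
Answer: -653/5 ≈ -130.60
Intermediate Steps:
j(Q) = -sqrt(3 + Q)/5
w(V, v) = 5 + v - v**2 (w(V, v) = v - (v*v - 5) = v - (v**2 - 5) = v - (-5 + v**2) = v + (5 - v**2) = 5 + v - v**2)
w(12, 12) + sqrt(-8 + 62)*j(3) = (5 + 12 - 1*12**2) + sqrt(-8 + 62)*(-sqrt(3 + 3)/5) = (5 + 12 - 1*144) + sqrt(54)*(-sqrt(6)/5) = (5 + 12 - 144) + (3*sqrt(6))*(-sqrt(6)/5) = -127 - 18/5 = -653/5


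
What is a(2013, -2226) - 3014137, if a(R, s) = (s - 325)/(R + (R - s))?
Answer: -18844387075/6252 ≈ -3.0141e+6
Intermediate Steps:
a(R, s) = (-325 + s)/(-s + 2*R)
a(2013, -2226) - 3014137 = (-325 - 2226)/(-1*(-2226) + 2*2013) - 3014137 = -2551/(2226 + 4026) - 3014137 = -2551/6252 - 3014137 = -18844387075/6252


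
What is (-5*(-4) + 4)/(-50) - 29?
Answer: -737/25 ≈ -29.480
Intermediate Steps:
(-5*(-4) + 4)/(-50) - 29 = -(20 + 4)/50 - 29 = -1/50*24 - 29 = -12/25 - 29 = -737/25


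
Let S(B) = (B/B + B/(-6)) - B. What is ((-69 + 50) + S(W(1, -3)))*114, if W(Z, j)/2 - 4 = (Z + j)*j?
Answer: -4712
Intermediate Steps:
W(Z, j) = 8 + 2*j*(Z + j) (W(Z, j) = 8 + 2*((Z + j)*j) = 8 + 2*(j*(Z + j)) = 8 + 2*j*(Z + j))
S(B) = 1 - 7*B/6 (S(B) = (1 + B*(-⅙)) - B = (1 - B/6) - B = 1 - 7*B/6)
((-69 + 50) + S(W(1, -3)))*114 = ((-69 + 50) + (1 - 7*(8 + 2*(-3)² + 2*1*(-3))/6))*114 = (-19 + (1 - 7*(8 + 2*9 - 6)/6))*114 = (-19 + (1 - 7*(8 + 18 - 6)/6))*114 = (-19 + (1 - 7/6*20))*114 = (-19 + (1 - 70/3))*114 = (-19 - 67/3)*114 = -124/3*114 = -4712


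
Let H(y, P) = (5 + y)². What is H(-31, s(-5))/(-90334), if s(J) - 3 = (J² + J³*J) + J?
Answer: -338/45167 ≈ -0.0074833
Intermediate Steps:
s(J) = 3 + J + J² + J⁴ (s(J) = 3 + ((J² + J³*J) + J) = 3 + ((J² + J⁴) + J) = 3 + (J + J² + J⁴) = 3 + J + J² + J⁴)
H(-31, s(-5))/(-90334) = (5 - 31)²/(-90334) = (-26)²*(-1/90334) = 676*(-1/90334) = -338/45167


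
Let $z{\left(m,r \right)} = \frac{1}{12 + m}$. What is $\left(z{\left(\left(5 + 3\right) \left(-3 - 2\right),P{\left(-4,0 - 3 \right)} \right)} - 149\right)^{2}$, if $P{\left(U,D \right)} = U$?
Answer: $\frac{17413929}{784} \approx 22212.0$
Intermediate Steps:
$\left(z{\left(\left(5 + 3\right) \left(-3 - 2\right),P{\left(-4,0 - 3 \right)} \right)} - 149\right)^{2} = \left(\frac{1}{12 + \left(5 + 3\right) \left(-3 - 2\right)} - 149\right)^{2} = \left(\frac{1}{12 + 8 \left(-5\right)} - 149\right)^{2} = \left(\frac{1}{12 - 40} - 149\right)^{2} = \left(\frac{1}{-28} - 149\right)^{2} = \left(- \frac{1}{28} - 149\right)^{2} = \left(- \frac{4173}{28}\right)^{2} = \frac{17413929}{784}$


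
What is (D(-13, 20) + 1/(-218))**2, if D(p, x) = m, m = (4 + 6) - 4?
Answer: 1708249/47524 ≈ 35.945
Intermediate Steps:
m = 6 (m = 10 - 4 = 6)
D(p, x) = 6
(D(-13, 20) + 1/(-218))**2 = (6 + 1/(-218))**2 = (6 - 1/218)**2 = (1307/218)**2 = 1708249/47524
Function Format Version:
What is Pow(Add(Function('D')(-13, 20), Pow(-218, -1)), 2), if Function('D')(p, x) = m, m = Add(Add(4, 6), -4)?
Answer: Rational(1708249, 47524) ≈ 35.945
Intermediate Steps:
m = 6 (m = Add(10, -4) = 6)
Function('D')(p, x) = 6
Pow(Add(Function('D')(-13, 20), Pow(-218, -1)), 2) = Pow(Add(6, Pow(-218, -1)), 2) = Pow(Add(6, Rational(-1, 218)), 2) = Pow(Rational(1307, 218), 2) = Rational(1708249, 47524)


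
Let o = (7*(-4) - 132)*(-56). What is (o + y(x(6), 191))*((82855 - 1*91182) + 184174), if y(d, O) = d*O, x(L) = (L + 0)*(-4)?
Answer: 769506472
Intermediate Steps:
x(L) = -4*L (x(L) = L*(-4) = -4*L)
y(d, O) = O*d
o = 8960 (o = (-28 - 132)*(-56) = -160*(-56) = 8960)
(o + y(x(6), 191))*((82855 - 1*91182) + 184174) = (8960 + 191*(-4*6))*((82855 - 1*91182) + 184174) = (8960 + 191*(-24))*((82855 - 91182) + 184174) = (8960 - 4584)*(-8327 + 184174) = 4376*175847 = 769506472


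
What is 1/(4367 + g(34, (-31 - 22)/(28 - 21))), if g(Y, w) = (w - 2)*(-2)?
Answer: 7/30703 ≈ 0.00022799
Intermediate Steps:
g(Y, w) = 4 - 2*w (g(Y, w) = (-2 + w)*(-2) = 4 - 2*w)
1/(4367 + g(34, (-31 - 22)/(28 - 21))) = 1/(4367 + (4 - 2*(-31 - 22)/(28 - 21))) = 1/(4367 + (4 - (-106)/7)) = 1/(4367 + (4 - 2*(-53/7))) = 1/(4367 + (4 + 106/7)) = 1/(4367 + 134/7) = 1/(30703/7) = 7/30703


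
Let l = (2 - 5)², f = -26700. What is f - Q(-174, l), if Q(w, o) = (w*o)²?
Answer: -2479056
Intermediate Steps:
l = 9 (l = (-3)² = 9)
Q(w, o) = o²*w² (Q(w, o) = (o*w)² = o²*w²)
f - Q(-174, l) = -26700 - 9²*(-174)² = -26700 - 81*30276 = -26700 - 1*2452356 = -26700 - 2452356 = -2479056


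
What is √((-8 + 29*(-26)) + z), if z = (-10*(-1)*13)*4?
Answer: 11*I*√2 ≈ 15.556*I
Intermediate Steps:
z = 520 (z = (10*13)*4 = 130*4 = 520)
√((-8 + 29*(-26)) + z) = √((-8 + 29*(-26)) + 520) = √((-8 - 754) + 520) = √(-762 + 520) = √(-242) = 11*I*√2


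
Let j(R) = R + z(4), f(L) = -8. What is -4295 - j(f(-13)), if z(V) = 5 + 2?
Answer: -4294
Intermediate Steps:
z(V) = 7
j(R) = 7 + R (j(R) = R + 7 = 7 + R)
-4295 - j(f(-13)) = -4295 - (7 - 8) = -4295 - 1*(-1) = -4295 + 1 = -4294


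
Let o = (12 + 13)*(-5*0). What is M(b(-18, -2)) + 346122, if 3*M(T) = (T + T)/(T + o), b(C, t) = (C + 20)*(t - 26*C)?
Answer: 1038368/3 ≈ 3.4612e+5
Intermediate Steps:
o = 0 (o = 25*0 = 0)
b(C, t) = (20 + C)*(t - 26*C)
M(T) = ⅔ (M(T) = ((T + T)/(T + 0))/3 = ((2*T)/T)/3 = (⅓)*2 = ⅔)
M(b(-18, -2)) + 346122 = ⅔ + 346122 = 1038368/3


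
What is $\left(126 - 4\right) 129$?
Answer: $15738$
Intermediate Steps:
$\left(126 - 4\right) 129 = 122 \cdot 129 = 15738$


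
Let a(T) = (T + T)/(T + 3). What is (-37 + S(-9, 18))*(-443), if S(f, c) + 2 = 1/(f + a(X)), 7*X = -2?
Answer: 3031892/175 ≈ 17325.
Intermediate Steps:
X = -2/7 (X = (1/7)*(-2) = -2/7 ≈ -0.28571)
a(T) = 2*T/(3 + T) (a(T) = (2*T)/(3 + T) = 2*T/(3 + T))
S(f, c) = -2 + 1/(-4/19 + f) (S(f, c) = -2 + 1/(f + 2*(-2/7)/(3 - 2/7)) = -2 + 1/(f + 2*(-2/7)/(19/7)) = -2 + 1/(f + 2*(-2/7)*(7/19)) = -2 + 1/(f - 4/19) = -2 + 1/(-4/19 + f))
(-37 + S(-9, 18))*(-443) = (-37 + (27 - 38*(-9))/(-4 + 19*(-9)))*(-443) = (-37 + (27 + 342)/(-4 - 171))*(-443) = (-37 + 369/(-175))*(-443) = (-37 - 1/175*369)*(-443) = (-37 - 369/175)*(-443) = -6844/175*(-443) = 3031892/175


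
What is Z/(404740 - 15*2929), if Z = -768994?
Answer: -768994/360805 ≈ -2.1313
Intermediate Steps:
Z/(404740 - 15*2929) = -768994/(404740 - 15*2929) = -768994/(404740 - 1*43935) = -768994/(404740 - 43935) = -768994/360805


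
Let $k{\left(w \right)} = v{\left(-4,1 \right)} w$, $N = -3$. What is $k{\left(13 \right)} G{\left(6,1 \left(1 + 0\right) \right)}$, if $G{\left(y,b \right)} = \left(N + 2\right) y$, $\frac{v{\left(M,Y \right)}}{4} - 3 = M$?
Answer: $312$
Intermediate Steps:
$v{\left(M,Y \right)} = 12 + 4 M$
$G{\left(y,b \right)} = - y$ ($G{\left(y,b \right)} = \left(-3 + 2\right) y = - y$)
$k{\left(w \right)} = - 4 w$ ($k{\left(w \right)} = \left(12 + 4 \left(-4\right)\right) w = \left(12 - 16\right) w = - 4 w$)
$k{\left(13 \right)} G{\left(6,1 \left(1 + 0\right) \right)} = \left(-4\right) 13 \left(\left(-1\right) 6\right) = \left(-52\right) \left(-6\right) = 312$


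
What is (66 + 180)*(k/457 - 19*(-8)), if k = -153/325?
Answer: 5553609162/148525 ≈ 37392.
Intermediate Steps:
k = -153/325 (k = -153*1/325 = -153/325 ≈ -0.47077)
(66 + 180)*(k/457 - 19*(-8)) = (66 + 180)*(-153/325/457 - 19*(-8)) = 246*(-153/325*1/457 + 152) = 246*(-153/148525 + 152) = 246*(22575647/148525) = 5553609162/148525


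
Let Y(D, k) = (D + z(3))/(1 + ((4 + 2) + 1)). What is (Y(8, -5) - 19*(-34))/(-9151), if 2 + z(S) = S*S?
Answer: -5183/73208 ≈ -0.070798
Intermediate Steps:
z(S) = -2 + S² (z(S) = -2 + S*S = -2 + S²)
Y(D, k) = 7/8 + D/8 (Y(D, k) = (D + (-2 + 3²))/(1 + ((4 + 2) + 1)) = (D + (-2 + 9))/(1 + (6 + 1)) = (D + 7)/(1 + 7) = (7 + D)/8 = (7 + D)*(⅛) = 7/8 + D/8)
(Y(8, -5) - 19*(-34))/(-9151) = ((7/8 + (⅛)*8) - 19*(-34))/(-9151) = ((7/8 + 1) + 646)*(-1/9151) = (15/8 + 646)*(-1/9151) = (5183/8)*(-1/9151) = -5183/73208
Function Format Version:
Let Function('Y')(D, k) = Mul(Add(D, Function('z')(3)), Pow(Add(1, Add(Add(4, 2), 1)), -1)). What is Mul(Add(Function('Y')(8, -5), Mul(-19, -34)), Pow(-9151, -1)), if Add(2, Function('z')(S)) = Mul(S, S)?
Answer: Rational(-5183, 73208) ≈ -0.070798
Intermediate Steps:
Function('z')(S) = Add(-2, Pow(S, 2)) (Function('z')(S) = Add(-2, Mul(S, S)) = Add(-2, Pow(S, 2)))
Function('Y')(D, k) = Add(Rational(7, 8), Mul(Rational(1, 8), D)) (Function('Y')(D, k) = Mul(Add(D, Add(-2, Pow(3, 2))), Pow(Add(1, Add(Add(4, 2), 1)), -1)) = Mul(Add(D, Add(-2, 9)), Pow(Add(1, Add(6, 1)), -1)) = Mul(Add(D, 7), Pow(Add(1, 7), -1)) = Mul(Add(7, D), Pow(8, -1)) = Mul(Add(7, D), Rational(1, 8)) = Add(Rational(7, 8), Mul(Rational(1, 8), D)))
Mul(Add(Function('Y')(8, -5), Mul(-19, -34)), Pow(-9151, -1)) = Mul(Add(Add(Rational(7, 8), Mul(Rational(1, 8), 8)), Mul(-19, -34)), Pow(-9151, -1)) = Mul(Add(Add(Rational(7, 8), 1), 646), Rational(-1, 9151)) = Mul(Add(Rational(15, 8), 646), Rational(-1, 9151)) = Mul(Rational(5183, 8), Rational(-1, 9151)) = Rational(-5183, 73208)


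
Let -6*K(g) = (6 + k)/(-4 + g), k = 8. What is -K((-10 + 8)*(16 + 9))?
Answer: -7/162 ≈ -0.043210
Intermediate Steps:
K(g) = -7/(3*(-4 + g)) (K(g) = -(6 + 8)/(6*(-4 + g)) = -7/(3*(-4 + g)))
-K((-10 + 8)*(16 + 9)) = -(-7)/(-12 + 3*((-10 + 8)*(16 + 9))) = -(-7)/(-12 + 3*(-2*25)) = -(-7)/(-12 + 3*(-50)) = -(-7)/(-12 - 150) = -(-7)/(-162) = -(-7)*(-1)/162 = -1*7/162 = -7/162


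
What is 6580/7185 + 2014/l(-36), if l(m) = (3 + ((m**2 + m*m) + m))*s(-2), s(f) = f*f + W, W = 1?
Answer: 2192482/2042935 ≈ 1.0732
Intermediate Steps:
s(f) = 1 + f**2 (s(f) = f*f + 1 = f**2 + 1 = 1 + f**2)
l(m) = 15 + 5*m + 10*m**2 (l(m) = (3 + ((m**2 + m*m) + m))*(1 + (-2)**2) = (3 + ((m**2 + m**2) + m))*(1 + 4) = (3 + (2*m**2 + m))*5 = (3 + (m + 2*m**2))*5 = (3 + m + 2*m**2)*5 = 15 + 5*m + 10*m**2)
6580/7185 + 2014/l(-36) = 6580/7185 + 2014/(15 + 5*(-36) + 10*(-36)**2) = 6580*(1/7185) + 2014/(15 - 180 + 10*1296) = 1316/1437 + 2014/(15 - 180 + 12960) = 1316/1437 + 2014/12795 = 2192482/2042935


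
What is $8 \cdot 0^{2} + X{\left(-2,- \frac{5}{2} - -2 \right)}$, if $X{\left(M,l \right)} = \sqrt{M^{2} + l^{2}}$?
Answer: $\frac{\sqrt{17}}{2} \approx 2.0616$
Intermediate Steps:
$8 \cdot 0^{2} + X{\left(-2,- \frac{5}{2} - -2 \right)} = 8 \cdot 0^{2} + \sqrt{\left(-2\right)^{2} + \left(- \frac{5}{2} - -2\right)^{2}} = 8 \cdot 0 + \sqrt{4 + \left(\left(-5\right) \frac{1}{2} + 2\right)^{2}} = 0 + \sqrt{4 + \left(- \frac{5}{2} + 2\right)^{2}} = 0 + \sqrt{4 + \left(- \frac{1}{2}\right)^{2}} = 0 + \sqrt{4 + \frac{1}{4}} = 0 + \sqrt{\frac{17}{4}} = 0 + \frac{\sqrt{17}}{2} = \frac{\sqrt{17}}{2}$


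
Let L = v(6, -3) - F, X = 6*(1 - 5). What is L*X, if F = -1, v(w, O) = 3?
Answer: -96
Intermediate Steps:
X = -24 (X = 6*(-4) = -24)
L = 4 (L = 3 - 1*(-1) = 3 + 1 = 4)
L*X = 4*(-24) = -96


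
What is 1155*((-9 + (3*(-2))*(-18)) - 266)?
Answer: -192885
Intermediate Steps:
1155*((-9 + (3*(-2))*(-18)) - 266) = 1155*((-9 - 6*(-18)) - 266) = 1155*((-9 + 108) - 266) = 1155*(99 - 266) = 1155*(-167) = -192885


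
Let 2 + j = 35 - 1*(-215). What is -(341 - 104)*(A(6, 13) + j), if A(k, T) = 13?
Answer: -61857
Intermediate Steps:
j = 248 (j = -2 + (35 - 1*(-215)) = -2 + (35 + 215) = -2 + 250 = 248)
-(341 - 104)*(A(6, 13) + j) = -(341 - 104)*(13 + 248) = -237*261 = -1*61857 = -61857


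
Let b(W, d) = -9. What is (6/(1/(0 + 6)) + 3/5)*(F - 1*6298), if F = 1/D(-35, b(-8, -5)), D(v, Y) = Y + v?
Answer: -50711679/220 ≈ -2.3051e+5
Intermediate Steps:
F = -1/44 (F = 1/(-9 - 35) = 1/(-44) = -1/44 ≈ -0.022727)
(6/(1/(0 + 6)) + 3/5)*(F - 1*6298) = (6/(1/(0 + 6)) + 3/5)*(-1/44 - 1*6298) = (6/(1/6) + 3*(1/5))*(-1/44 - 6298) = (6/(1/6) + 3/5)*(-277113/44) = (6*6 + 3/5)*(-277113/44) = (36 + 3/5)*(-277113/44) = (183/5)*(-277113/44) = -50711679/220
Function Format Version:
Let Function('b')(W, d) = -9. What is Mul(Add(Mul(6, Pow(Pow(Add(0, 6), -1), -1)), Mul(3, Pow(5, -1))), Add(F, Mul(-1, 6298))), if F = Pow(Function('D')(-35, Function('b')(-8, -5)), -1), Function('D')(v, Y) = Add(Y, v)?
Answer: Rational(-50711679, 220) ≈ -2.3051e+5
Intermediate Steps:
F = Rational(-1, 44) (F = Pow(Add(-9, -35), -1) = Pow(-44, -1) = Rational(-1, 44) ≈ -0.022727)
Mul(Add(Mul(6, Pow(Pow(Add(0, 6), -1), -1)), Mul(3, Pow(5, -1))), Add(F, Mul(-1, 6298))) = Mul(Add(Mul(6, Pow(Pow(Add(0, 6), -1), -1)), Mul(3, Pow(5, -1))), Add(Rational(-1, 44), Mul(-1, 6298))) = Mul(Add(Mul(6, Pow(Pow(6, -1), -1)), Mul(3, Rational(1, 5))), Add(Rational(-1, 44), -6298)) = Mul(Add(Mul(6, Pow(Rational(1, 6), -1)), Rational(3, 5)), Rational(-277113, 44)) = Mul(Add(Mul(6, 6), Rational(3, 5)), Rational(-277113, 44)) = Mul(Add(36, Rational(3, 5)), Rational(-277113, 44)) = Mul(Rational(183, 5), Rational(-277113, 44)) = Rational(-50711679, 220)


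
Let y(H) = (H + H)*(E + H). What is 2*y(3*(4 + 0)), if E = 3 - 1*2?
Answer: 624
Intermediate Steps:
E = 1 (E = 3 - 2 = 1)
y(H) = 2*H*(1 + H) (y(H) = (H + H)*(1 + H) = (2*H)*(1 + H) = 2*H*(1 + H))
2*y(3*(4 + 0)) = 2*(2*(3*(4 + 0))*(1 + 3*(4 + 0))) = 2*(2*(3*4)*(1 + 3*4)) = 2*(2*12*(1 + 12)) = 2*(2*12*13) = 2*312 = 624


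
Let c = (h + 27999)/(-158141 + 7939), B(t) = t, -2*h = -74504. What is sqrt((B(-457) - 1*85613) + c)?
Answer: I*sqrt(1941804154830982)/150202 ≈ 293.38*I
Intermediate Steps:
h = 37252 (h = -1/2*(-74504) = 37252)
c = -65251/150202 (c = (37252 + 27999)/(-158141 + 7939) = 65251/(-150202) = 65251*(-1/150202) = -65251/150202 ≈ -0.43442)
sqrt((B(-457) - 1*85613) + c) = sqrt((-457 - 1*85613) - 65251/150202) = sqrt((-457 - 85613) - 65251/150202) = sqrt(-86070 - 65251/150202) = sqrt(-12927951391/150202) = I*sqrt(1941804154830982)/150202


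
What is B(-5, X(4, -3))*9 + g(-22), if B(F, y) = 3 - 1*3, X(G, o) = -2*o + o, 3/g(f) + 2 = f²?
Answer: 3/482 ≈ 0.0062241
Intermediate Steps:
g(f) = 3/(-2 + f²)
X(G, o) = -o
B(F, y) = 0 (B(F, y) = 3 - 3 = 0)
B(-5, X(4, -3))*9 + g(-22) = 0*9 + 3/(-2 + (-22)²) = 0 + 3/(-2 + 484) = 0 + 3/482 = 3/482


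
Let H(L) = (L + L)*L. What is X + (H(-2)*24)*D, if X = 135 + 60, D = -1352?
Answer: -259389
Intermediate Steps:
H(L) = 2*L² (H(L) = (2*L)*L = 2*L²)
X = 195
X + (H(-2)*24)*D = 195 + ((2*(-2)²)*24)*(-1352) = 195 + ((2*4)*24)*(-1352) = 195 + (8*24)*(-1352) = 195 + 192*(-1352) = 195 - 259584 = -259389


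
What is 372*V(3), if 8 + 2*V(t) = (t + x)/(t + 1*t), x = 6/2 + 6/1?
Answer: -1116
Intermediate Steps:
x = 9 (x = 6*(1/2) + 6*1 = 3 + 6 = 9)
V(t) = -4 + (9 + t)/(4*t) (V(t) = -4 + ((t + 9)/(t + 1*t))/2 = -4 + ((9 + t)/(t + t))/2 = -4 + ((9 + t)/((2*t)))/2 = -4 + ((9 + t)*(1/(2*t)))/2 = -4 + ((9 + t)/(2*t))/2 = -4 + (9 + t)/(4*t))
372*V(3) = 372*((3/4)*(3 - 5*3)/3) = 372*((3/4)*(1/3)*(3 - 15)) = 372*((3/4)*(1/3)*(-12)) = 372*(-3) = -1116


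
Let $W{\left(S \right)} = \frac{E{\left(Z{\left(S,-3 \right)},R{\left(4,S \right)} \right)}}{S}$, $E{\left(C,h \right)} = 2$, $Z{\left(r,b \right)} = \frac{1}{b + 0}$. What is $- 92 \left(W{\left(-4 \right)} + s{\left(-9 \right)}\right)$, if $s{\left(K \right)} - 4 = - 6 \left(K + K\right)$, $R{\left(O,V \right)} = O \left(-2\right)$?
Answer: $-10258$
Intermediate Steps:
$Z{\left(r,b \right)} = \frac{1}{b}$
$R{\left(O,V \right)} = - 2 O$
$W{\left(S \right)} = \frac{2}{S}$
$s{\left(K \right)} = 4 - 12 K$ ($s{\left(K \right)} = 4 - 6 \left(K + K\right) = 4 - 6 \cdot 2 K = 4 - 12 K$)
$- 92 \left(W{\left(-4 \right)} + s{\left(-9 \right)}\right) = - 92 \left(\frac{2}{-4} + \left(4 - -108\right)\right) = - 92 \left(2 \left(- \frac{1}{4}\right) + \left(4 + 108\right)\right) = - 92 \left(- \frac{1}{2} + 112\right) = \left(-92\right) \frac{223}{2} = -10258$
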